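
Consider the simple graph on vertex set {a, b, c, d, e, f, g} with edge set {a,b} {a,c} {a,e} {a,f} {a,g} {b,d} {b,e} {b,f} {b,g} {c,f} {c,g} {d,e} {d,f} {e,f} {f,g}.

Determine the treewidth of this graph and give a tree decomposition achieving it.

Each bag holds 4 vertices, so the decomposition has width 3, which upper-bounds the treewidth. Conversely, {a, c, f, g} is a clique of size 4, and the vertices of any clique must share a bag in every tree decomposition; so some bag has ≥ 4 vertices and tw(G) ≥ 3. Combining the bounds, tw(G) = 3.

Treewidth 3.
Bags: B1 = {a, b, f, g}  B2 = {a, b, e, f}  B3 = {a, c, f, g}  B4 = {b, d, e, f}
Tree: B1–B2, B1–B3, B2–B4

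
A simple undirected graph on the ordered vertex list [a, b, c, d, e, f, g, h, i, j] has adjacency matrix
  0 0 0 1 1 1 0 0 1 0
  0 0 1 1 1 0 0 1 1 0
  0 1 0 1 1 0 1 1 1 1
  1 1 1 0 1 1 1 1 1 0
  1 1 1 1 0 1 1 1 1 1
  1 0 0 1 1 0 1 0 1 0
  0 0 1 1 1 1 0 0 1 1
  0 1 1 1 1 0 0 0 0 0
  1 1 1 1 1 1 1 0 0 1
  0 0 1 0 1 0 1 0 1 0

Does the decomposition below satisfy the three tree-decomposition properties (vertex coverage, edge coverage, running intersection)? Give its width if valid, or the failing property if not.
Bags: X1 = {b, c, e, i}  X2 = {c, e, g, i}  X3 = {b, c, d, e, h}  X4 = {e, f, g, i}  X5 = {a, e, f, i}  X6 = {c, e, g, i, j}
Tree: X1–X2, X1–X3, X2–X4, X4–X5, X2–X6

A tree decomposition must satisfy three properties: every vertex lies in some bag; for every edge, both endpoints lie together in some bag; and for every vertex, the bags containing it form a connected subtree. Here edge (d,i) lies in no bag, so the decomposition is invalid.

No — edge (d,i) lies in no bag.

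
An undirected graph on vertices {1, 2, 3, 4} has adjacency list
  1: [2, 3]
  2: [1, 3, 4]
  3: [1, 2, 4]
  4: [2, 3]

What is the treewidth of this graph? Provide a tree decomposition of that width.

Treewidth 2.
Bags: B1 = {1, 2, 3}  B2 = {2, 3, 4}
Tree: B1–B2

The largest bag has 3 vertices, giving width 2; this decomposition certifies tw(G) ≤ 2. For the lower bound, the 3 vertices {1, 2, 3} are pairwise adjacent, and any tree decomposition puts a clique entirely inside one bag — forcing width ≥ 2. The upper and lower bounds meet at 2, so that is the treewidth.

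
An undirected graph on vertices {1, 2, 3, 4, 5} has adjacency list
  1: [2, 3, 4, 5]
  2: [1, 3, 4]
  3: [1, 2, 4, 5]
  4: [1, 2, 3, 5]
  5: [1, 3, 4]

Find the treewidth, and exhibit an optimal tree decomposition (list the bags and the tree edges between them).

The largest bag has 4 vertices, giving width 3; this decomposition certifies tw(G) ≤ 3. For the lower bound, the 4 vertices {1, 2, 3, 4} are pairwise adjacent, and any tree decomposition puts a clique entirely inside one bag — forcing width ≥ 3. Combining the bounds, tw(G) = 3.

Treewidth 3.
One optimal decomposition is:
Bags: B1 = {1, 2, 3, 4}  B2 = {1, 3, 4, 5}
Tree: B1–B2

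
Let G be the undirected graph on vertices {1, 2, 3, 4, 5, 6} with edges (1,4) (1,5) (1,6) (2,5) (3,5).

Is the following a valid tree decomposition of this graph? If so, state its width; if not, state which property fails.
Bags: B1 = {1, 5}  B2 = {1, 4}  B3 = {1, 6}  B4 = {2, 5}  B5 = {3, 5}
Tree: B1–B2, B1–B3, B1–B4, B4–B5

Yes; width 1.

Checking the three conditions: (i) the bags cover all of {1, 2, 3, 4, 5, 6}; (ii) for each edge, some bag contains both endpoints; (iii) the bags containing any fixed vertex form a subtree. All hold, so the decomposition is valid with width 2 − 1 = 1.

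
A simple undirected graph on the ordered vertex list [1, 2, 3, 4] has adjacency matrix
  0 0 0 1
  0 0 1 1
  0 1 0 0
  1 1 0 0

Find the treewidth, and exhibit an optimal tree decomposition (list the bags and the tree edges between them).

Treewidth 1.
One optimal decomposition is:
Bags: B1 = {2, 3}  B2 = {2, 4}  B3 = {1, 4}
Tree: B1–B2, B2–B3

The largest bag has 2 vertices, giving width 1; this decomposition certifies tw(G) ≤ 1. G has an edge, so its treewidth is at least 1. Therefore the treewidth is 1.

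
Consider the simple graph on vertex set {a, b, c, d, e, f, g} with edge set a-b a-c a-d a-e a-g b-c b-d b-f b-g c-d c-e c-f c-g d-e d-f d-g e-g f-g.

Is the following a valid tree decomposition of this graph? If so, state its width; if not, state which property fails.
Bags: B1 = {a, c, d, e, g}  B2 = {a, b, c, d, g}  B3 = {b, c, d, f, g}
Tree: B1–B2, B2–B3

Yes; width 4.

Every vertex of G appears in some bag (union = {a, b, c, d, e, f, g}); every edge is covered by a bag; and for each vertex v the set of bags containing v is connected in the bag tree. The decomposition is therefore valid. The largest bag has 5 vertices, so the width is 4.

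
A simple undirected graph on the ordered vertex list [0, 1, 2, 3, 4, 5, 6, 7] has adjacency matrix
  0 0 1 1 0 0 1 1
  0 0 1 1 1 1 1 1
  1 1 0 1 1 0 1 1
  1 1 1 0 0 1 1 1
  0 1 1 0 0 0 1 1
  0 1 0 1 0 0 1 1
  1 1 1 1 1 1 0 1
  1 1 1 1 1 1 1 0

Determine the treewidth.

4

A width-4 tree decomposition is:
Bags: B1 = {1, 2, 3, 6, 7}  B2 = {1, 3, 5, 6, 7}  B3 = {1, 2, 4, 6, 7}  B4 = {0, 2, 3, 6, 7}
Tree: B1–B2, B1–B3, B1–B4
Each bag holds 5 vertices, so the decomposition has width 4, which upper-bounds the treewidth. Conversely, {0, 2, 3, 6, 7} is a clique of size 5, and the vertices of any clique must share a bag in every tree decomposition; so some bag has ≥ 5 vertices and tw(G) ≥ 4. The upper and lower bounds meet at 4, so that is the treewidth.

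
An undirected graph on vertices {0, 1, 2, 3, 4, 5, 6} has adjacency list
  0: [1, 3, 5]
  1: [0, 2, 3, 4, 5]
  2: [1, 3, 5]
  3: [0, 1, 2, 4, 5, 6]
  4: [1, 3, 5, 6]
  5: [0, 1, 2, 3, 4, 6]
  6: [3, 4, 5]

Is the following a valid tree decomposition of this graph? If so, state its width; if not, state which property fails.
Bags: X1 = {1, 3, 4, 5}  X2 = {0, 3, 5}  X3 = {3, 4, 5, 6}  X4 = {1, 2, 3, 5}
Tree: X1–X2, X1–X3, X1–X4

No — edge (1,0) lies in no bag.

A tree decomposition must satisfy three properties: every vertex lies in some bag; for every edge, both endpoints lie together in some bag; and for every vertex, the bags containing it form a connected subtree. Here edge (1,0) lies in no bag, so the decomposition is invalid.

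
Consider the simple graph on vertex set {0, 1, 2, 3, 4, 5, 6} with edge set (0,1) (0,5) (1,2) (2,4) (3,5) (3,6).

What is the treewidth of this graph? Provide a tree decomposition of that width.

Each bag holds 2 vertices, so the decomposition has width 1, which upper-bounds the treewidth. Since G has at least one edge (e.g. 4–2), it is not an edgeless graph, so tw(G) ≥ 1. Hence tw(G) = 1 exactly.

Treewidth 1.
One such decomposition:
Bags: B1 = {2, 4}  B2 = {1, 2}  B3 = {0, 1}  B4 = {0, 5}  B5 = {3, 5}  B6 = {3, 6}
Tree: B1–B2, B2–B3, B3–B4, B4–B5, B5–B6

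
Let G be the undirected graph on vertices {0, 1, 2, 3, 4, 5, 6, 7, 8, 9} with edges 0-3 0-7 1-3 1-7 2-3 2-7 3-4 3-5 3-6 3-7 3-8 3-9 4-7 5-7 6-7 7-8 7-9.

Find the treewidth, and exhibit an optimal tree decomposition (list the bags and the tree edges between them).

Each bag holds 3 vertices, so the decomposition has width 2, which upper-bounds the treewidth. On the other hand G contains the 3-clique {0, 3, 7}. A clique must lie in a single bag of any decomposition, so no decomposition can have width below 2. Combining the bounds, tw(G) = 2.

Treewidth 2.
One such decomposition:
Bags: B1 = {1, 3, 7}  B2 = {3, 7, 9}  B3 = {3, 4, 7}  B4 = {2, 3, 7}  B5 = {3, 7, 8}  B6 = {3, 6, 7}  B7 = {0, 3, 7}  B8 = {3, 5, 7}
Tree: B1–B2, B2–B3, B1–B4, B4–B5, B5–B6, B2–B7, B1–B8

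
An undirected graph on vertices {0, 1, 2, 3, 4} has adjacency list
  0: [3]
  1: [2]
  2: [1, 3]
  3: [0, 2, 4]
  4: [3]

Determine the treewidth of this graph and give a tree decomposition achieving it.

Each bag holds 2 vertices, so the decomposition has width 1, which upper-bounds the treewidth. G has an edge, so its treewidth is at least 1. The upper and lower bounds meet at 1, so that is the treewidth.

Treewidth 1.
One optimal decomposition is:
Bags: B1 = {3, 4}  B2 = {0, 3}  B3 = {2, 3}  B4 = {1, 2}
Tree: B1–B2, B1–B3, B3–B4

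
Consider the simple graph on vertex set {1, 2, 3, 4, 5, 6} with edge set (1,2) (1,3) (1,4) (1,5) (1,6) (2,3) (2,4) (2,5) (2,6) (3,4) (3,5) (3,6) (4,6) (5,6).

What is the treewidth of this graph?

A width-4 tree decomposition is:
Bags: B1 = {1, 2, 3, 5, 6}  B2 = {1, 2, 3, 4, 6}
Tree: B1–B2
The largest bag has 5 vertices, giving width 4; this decomposition certifies tw(G) ≤ 4. For the lower bound, the 5 vertices {1, 2, 3, 4, 6} are pairwise adjacent, and any tree decomposition puts a clique entirely inside one bag — forcing width ≥ 4. The upper and lower bounds meet at 4, so that is the treewidth.

4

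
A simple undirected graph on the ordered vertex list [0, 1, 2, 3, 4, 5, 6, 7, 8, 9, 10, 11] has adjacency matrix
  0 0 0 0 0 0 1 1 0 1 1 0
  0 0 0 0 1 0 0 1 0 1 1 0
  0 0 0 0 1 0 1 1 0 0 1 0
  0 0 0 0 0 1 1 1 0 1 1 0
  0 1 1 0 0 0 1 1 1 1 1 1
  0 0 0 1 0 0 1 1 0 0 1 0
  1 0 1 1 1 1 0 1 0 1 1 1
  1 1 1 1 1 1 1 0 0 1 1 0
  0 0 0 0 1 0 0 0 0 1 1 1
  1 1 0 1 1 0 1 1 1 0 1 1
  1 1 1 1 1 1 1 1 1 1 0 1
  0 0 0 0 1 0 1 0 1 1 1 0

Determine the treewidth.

4

A width-4 tree decomposition is:
Bags: B1 = {4, 6, 9, 10, 11}  B2 = {4, 6, 7, 9, 10}  B3 = {0, 6, 7, 9, 10}  B4 = {1, 4, 7, 9, 10}  B5 = {3, 6, 7, 9, 10}  B6 = {3, 5, 6, 7, 10}  B7 = {2, 4, 6, 7, 10}  B8 = {4, 8, 9, 10, 11}
Tree: B1–B2, B2–B3, B2–B4, B3–B5, B5–B6, B2–B7, B1–B8
Every bag has size at most 5, so the width is 5 − 1 = 4 and tw(G) ≤ 4. Conversely, {4, 8, 9, 10, 11} is a clique of size 5, and the vertices of any clique must share a bag in every tree decomposition; so some bag has ≥ 5 vertices and tw(G) ≥ 4. Hence tw(G) = 4 exactly.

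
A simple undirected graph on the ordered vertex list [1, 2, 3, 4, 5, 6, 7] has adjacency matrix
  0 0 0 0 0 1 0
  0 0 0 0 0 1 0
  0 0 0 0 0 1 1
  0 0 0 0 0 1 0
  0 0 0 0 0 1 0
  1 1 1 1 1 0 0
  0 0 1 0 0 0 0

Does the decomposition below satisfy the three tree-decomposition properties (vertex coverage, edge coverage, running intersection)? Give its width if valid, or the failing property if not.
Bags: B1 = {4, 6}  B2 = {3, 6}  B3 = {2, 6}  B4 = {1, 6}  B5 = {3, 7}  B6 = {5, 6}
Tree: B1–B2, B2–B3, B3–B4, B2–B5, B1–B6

Yes; width 1.

Vertex coverage: the bags together contain {1, 2, 3, 4, 5, 6, 7}, the full vertex set. Edge coverage: each edge of G has both endpoints in at least one bag. Running intersection: for every vertex, the bags containing it form a connected subtree. All three properties hold, so this is a valid tree decomposition of width max|bag| − 1 = 1, and hence tw(G) ≤ 1.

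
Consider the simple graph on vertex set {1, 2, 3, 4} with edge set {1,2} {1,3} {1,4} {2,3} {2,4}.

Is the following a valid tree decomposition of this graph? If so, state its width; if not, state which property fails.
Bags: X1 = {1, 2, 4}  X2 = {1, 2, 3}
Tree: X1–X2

Every vertex of G appears in some bag (union = {1, 2, 3, 4}); every edge is covered by a bag; and for each vertex v the set of bags containing v is connected in the bag tree. The decomposition is therefore valid. The largest bag has 3 vertices, so the width is 2.

Yes; width 2.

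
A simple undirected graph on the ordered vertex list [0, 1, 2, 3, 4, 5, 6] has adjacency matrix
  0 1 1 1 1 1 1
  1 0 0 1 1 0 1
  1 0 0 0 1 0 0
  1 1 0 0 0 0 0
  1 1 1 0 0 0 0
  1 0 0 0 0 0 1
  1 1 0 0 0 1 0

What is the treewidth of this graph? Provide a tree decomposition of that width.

Every bag has size at most 3, so the width is 3 − 1 = 2 and tw(G) ≤ 2. On the other hand G contains the 3-clique {0, 1, 3}. A clique must lie in a single bag of any decomposition, so no decomposition can have width below 2. Therefore the treewidth is 2.

Treewidth 2.
One such decomposition:
Bags: B1 = {0, 1, 4}  B2 = {0, 1, 3}  B3 = {0, 1, 6}  B4 = {0, 2, 4}  B5 = {0, 5, 6}
Tree: B1–B2, B1–B3, B1–B4, B3–B5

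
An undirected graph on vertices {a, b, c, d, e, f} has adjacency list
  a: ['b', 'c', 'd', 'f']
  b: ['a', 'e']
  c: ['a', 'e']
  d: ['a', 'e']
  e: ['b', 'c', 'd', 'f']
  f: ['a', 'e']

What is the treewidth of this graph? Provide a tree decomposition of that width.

Treewidth 2.
One optimal decomposition is:
Bags: B1 = {a, e, f}  B2 = {a, d, e}  B3 = {a, b, e}  B4 = {a, c, e}
Tree: B1–B2, B2–B3, B3–B4

Each bag holds 3 vertices, so the decomposition has width 2, which upper-bounds the treewidth. The edges e–f–a–d–e form a cycle, so G is not a tree and its treewidth is at least 2. Combining the bounds, tw(G) = 2.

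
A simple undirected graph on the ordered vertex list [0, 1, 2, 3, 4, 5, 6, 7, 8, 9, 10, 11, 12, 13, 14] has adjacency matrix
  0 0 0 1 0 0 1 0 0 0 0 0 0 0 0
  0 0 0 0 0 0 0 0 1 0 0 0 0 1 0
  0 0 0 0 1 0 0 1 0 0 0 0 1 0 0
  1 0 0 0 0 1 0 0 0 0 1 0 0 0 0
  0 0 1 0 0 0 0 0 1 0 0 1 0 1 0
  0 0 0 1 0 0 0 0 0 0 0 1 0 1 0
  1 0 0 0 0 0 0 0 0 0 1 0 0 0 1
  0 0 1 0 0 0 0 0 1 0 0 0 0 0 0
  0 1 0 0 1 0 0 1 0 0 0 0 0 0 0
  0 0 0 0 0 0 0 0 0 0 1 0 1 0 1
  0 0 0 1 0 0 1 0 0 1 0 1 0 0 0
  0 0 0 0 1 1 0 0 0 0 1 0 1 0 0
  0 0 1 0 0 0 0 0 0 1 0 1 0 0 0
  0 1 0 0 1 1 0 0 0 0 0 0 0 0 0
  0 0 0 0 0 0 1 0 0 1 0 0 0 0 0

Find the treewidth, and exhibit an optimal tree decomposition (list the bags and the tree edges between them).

Treewidth 3.
One such decomposition:
Bags: B1 = {0, 3, 6, 14}  B2 = {3, 6, 10, 14}  B3 = {3, 9, 10, 14}  B4 = {3, 5, 9, 10}  B5 = {5, 9, 10, 11}  B6 = {5, 9, 11, 12}  B7 = {5, 11, 12, 13}  B8 = {4, 11, 12, 13}  B9 = {2, 4, 12, 13}  B10 = {1, 2, 4, 13}  B11 = {1, 2, 4, 8}  B12 = {1, 2, 7, 8}
Tree: B1–B2, B2–B3, B3–B4, B4–B5, B5–B6, B6–B7, B7–B8, B8–B9, B9–B10, B10–B11, B11–B12

The largest bag has 4 vertices, giving width 3; this decomposition certifies tw(G) ≤ 3. For the lower bound: the 4 vertex sets {0,6,14}, {3}, {10}, {5,9,11,12} are disjoint, each induces a connected subgraph, and every pair is joined by at least one edge of G. Contracting each set to a single vertex therefore yields K_{4} as a minor, and since treewidth is minor-monotone, tw(G) ≥ tw(K_{4}) = 3. Hence tw(G) = 3 exactly.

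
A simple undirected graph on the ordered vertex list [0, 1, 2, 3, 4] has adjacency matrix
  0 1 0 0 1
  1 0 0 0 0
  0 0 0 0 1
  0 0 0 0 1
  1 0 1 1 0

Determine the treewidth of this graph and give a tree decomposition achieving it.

Treewidth 1.
One optimal decomposition is:
Bags: B1 = {0, 4}  B2 = {0, 1}  B3 = {3, 4}  B4 = {2, 4}
Tree: B1–B2, B1–B3, B1–B4

Every bag has size at most 2, so the width is 2 − 1 = 1 and tw(G) ≤ 1. Since G has at least one edge (e.g. 0–4), it is not an edgeless graph, so tw(G) ≥ 1. Hence tw(G) = 1 exactly.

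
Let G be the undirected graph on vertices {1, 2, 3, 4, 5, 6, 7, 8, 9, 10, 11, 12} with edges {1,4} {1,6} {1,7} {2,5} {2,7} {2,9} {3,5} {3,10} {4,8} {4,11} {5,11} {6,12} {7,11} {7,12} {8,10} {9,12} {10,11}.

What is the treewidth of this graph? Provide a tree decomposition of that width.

Treewidth 3.
One such decomposition:
Bags: B1 = {1, 6, 9, 12}  B2 = {1, 7, 9, 12}  B3 = {1, 2, 7, 9}  B4 = {1, 2, 4, 7}  B5 = {2, 4, 7, 11}  B6 = {2, 4, 5, 11}  B7 = {4, 5, 8, 11}  B8 = {5, 8, 10, 11}  B9 = {3, 5, 8, 10}
Tree: B1–B2, B2–B3, B3–B4, B4–B5, B5–B6, B6–B7, B7–B8, B8–B9

The largest bag has 4 vertices, giving width 3; this decomposition certifies tw(G) ≤ 3. For the lower bound: the 4 vertex sets {6,9,12}, {1}, {7}, {2,4,5,11} are disjoint, each induces a connected subgraph, and every pair is joined by at least one edge of G. Contracting each set to a single vertex therefore yields K_{4} as a minor, and since treewidth is minor-monotone, tw(G) ≥ tw(K_{4}) = 3. Therefore the treewidth is 3.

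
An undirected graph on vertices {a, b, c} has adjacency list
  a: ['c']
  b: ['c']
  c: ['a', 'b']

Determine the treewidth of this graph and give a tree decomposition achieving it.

Each bag holds 2 vertices, so the decomposition has width 1, which upper-bounds the treewidth. G has an edge, so its treewidth is at least 1. Therefore the treewidth is 1.

Treewidth 1.
Bags: B1 = {a, c}  B2 = {b, c}
Tree: B1–B2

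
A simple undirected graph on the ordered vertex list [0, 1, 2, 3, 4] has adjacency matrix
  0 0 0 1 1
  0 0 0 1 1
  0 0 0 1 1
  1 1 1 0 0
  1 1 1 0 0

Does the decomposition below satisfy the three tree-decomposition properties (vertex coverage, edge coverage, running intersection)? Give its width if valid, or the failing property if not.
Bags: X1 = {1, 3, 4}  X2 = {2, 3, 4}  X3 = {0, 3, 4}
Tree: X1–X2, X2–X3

Vertex coverage: the bags together contain {0, 1, 2, 3, 4}, the full vertex set. Edge coverage: each edge of G has both endpoints in at least one bag. Running intersection: for every vertex, the bags containing it form a connected subtree. All three properties hold, so this is a valid tree decomposition of width max|bag| − 1 = 2, and hence tw(G) ≤ 2.

Yes; width 2.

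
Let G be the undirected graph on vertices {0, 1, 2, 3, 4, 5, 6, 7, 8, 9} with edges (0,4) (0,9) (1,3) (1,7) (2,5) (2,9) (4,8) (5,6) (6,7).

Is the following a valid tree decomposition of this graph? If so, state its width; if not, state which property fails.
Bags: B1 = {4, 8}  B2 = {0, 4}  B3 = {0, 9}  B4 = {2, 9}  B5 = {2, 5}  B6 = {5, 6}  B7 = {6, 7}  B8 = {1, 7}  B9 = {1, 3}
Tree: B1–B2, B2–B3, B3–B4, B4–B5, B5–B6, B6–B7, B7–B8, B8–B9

Checking the three conditions: (i) the bags cover all of {0, 1, 2, 3, 4, 5, 6, 7, 8, 9}; (ii) for each edge, some bag contains both endpoints; (iii) the bags containing any fixed vertex form a subtree. All hold, so the decomposition is valid with width 2 − 1 = 1.

Yes; width 1.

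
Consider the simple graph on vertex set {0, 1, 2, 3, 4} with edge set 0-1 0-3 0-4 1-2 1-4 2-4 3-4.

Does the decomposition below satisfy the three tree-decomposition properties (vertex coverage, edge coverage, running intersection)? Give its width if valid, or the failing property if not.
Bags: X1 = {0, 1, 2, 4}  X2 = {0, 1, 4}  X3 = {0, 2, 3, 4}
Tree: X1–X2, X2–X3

No — bags containing vertex 2 are not connected in the tree.

A tree decomposition must satisfy three properties: every vertex lies in some bag; for every edge, both endpoints lie together in some bag; and for every vertex, the bags containing it form a connected subtree. Here bags containing vertex 2 are not connected in the tree, so the decomposition is invalid.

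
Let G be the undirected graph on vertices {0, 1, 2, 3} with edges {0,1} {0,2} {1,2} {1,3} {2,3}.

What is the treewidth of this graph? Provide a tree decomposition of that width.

Treewidth 2.
One optimal decomposition is:
Bags: B1 = {0, 1, 2}  B2 = {1, 2, 3}
Tree: B1–B2

Every bag has size at most 3, so the width is 3 − 1 = 2 and tw(G) ≤ 2. For the lower bound, the 3 vertices {0, 1, 2} are pairwise adjacent, and any tree decomposition puts a clique entirely inside one bag — forcing width ≥ 2. The upper and lower bounds meet at 2, so that is the treewidth.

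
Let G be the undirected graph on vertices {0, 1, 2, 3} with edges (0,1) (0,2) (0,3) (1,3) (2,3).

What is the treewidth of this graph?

2

A width-2 tree decomposition is:
Bags: B1 = {0, 1, 3}  B2 = {0, 2, 3}
Tree: B1–B2
Every bag has size at most 3, so the width is 3 − 1 = 2 and tw(G) ≤ 2. Conversely, {0, 1, 3} is a clique of size 3, and the vertices of any clique must share a bag in every tree decomposition; so some bag has ≥ 3 vertices and tw(G) ≥ 2. Hence tw(G) = 2 exactly.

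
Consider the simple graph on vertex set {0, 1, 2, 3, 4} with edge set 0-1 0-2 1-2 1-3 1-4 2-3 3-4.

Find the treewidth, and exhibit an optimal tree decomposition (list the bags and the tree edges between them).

Treewidth 2.
One optimal decomposition is:
Bags: B1 = {1, 3, 4}  B2 = {1, 2, 3}  B3 = {0, 1, 2}
Tree: B1–B2, B2–B3

The largest bag has 3 vertices, giving width 2; this decomposition certifies tw(G) ≤ 2. For the lower bound, the 3 vertices {0, 1, 2} are pairwise adjacent, and any tree decomposition puts a clique entirely inside one bag — forcing width ≥ 2. Hence tw(G) = 2 exactly.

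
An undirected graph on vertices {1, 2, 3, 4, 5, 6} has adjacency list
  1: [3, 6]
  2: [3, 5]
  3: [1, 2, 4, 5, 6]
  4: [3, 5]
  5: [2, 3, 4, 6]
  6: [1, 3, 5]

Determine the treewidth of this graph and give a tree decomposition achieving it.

Treewidth 2.
One optimal decomposition is:
Bags: B1 = {3, 5, 6}  B2 = {3, 4, 5}  B3 = {1, 3, 6}  B4 = {2, 3, 5}
Tree: B1–B2, B1–B3, B1–B4

The largest bag has 3 vertices, giving width 2; this decomposition certifies tw(G) ≤ 2. For the lower bound, the 3 vertices {1, 3, 6} are pairwise adjacent, and any tree decomposition puts a clique entirely inside one bag — forcing width ≥ 2. Therefore the treewidth is 2.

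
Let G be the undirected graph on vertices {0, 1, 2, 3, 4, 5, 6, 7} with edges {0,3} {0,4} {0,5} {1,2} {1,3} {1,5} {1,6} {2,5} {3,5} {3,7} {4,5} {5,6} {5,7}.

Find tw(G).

A width-2 tree decomposition is:
Bags: B1 = {3, 5, 7}  B2 = {0, 3, 5}  B3 = {1, 3, 5}  B4 = {0, 4, 5}  B5 = {1, 5, 6}  B6 = {1, 2, 5}
Tree: B1–B2, B1–B3, B2–B4, B3–B5, B5–B6
Every bag has size at most 3, so the width is 3 − 1 = 2 and tw(G) ≤ 2. On the other hand G contains the 3-clique {0, 3, 5}. A clique must lie in a single bag of any decomposition, so no decomposition can have width below 2. Combining the bounds, tw(G) = 2.

2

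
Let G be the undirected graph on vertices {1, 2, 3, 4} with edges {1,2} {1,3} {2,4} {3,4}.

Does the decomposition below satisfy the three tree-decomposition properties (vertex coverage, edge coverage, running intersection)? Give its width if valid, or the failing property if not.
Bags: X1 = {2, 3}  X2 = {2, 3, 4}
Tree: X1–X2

A tree decomposition must satisfy three properties: every vertex lies in some bag; for every edge, both endpoints lie together in some bag; and for every vertex, the bags containing it form a connected subtree. Here vertex 1 appears in no bag, so the decomposition is invalid.

No — vertex 1 appears in no bag.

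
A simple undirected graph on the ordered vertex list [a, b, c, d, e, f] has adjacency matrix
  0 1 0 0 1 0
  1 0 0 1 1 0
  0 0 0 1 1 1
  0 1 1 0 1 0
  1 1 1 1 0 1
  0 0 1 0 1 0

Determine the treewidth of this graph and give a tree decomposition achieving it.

Every bag has size at most 3, so the width is 3 − 1 = 2 and tw(G) ≤ 2. On the other hand G contains the 3-clique {c, d, e}. A clique must lie in a single bag of any decomposition, so no decomposition can have width below 2. Combining the bounds, tw(G) = 2.

Treewidth 2.
One such decomposition:
Bags: B1 = {c, e, f}  B2 = {c, d, e}  B3 = {b, d, e}  B4 = {a, b, e}
Tree: B1–B2, B2–B3, B3–B4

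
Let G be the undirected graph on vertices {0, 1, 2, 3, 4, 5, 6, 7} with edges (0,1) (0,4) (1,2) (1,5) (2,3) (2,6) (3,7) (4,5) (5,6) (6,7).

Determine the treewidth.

2

A width-2 tree decomposition is:
Bags: B1 = {3, 6, 7}  B2 = {2, 3, 6}  B3 = {2, 5, 6}  B4 = {1, 2, 5}  B5 = {1, 4, 5}  B6 = {0, 1, 4}
Tree: B1–B2, B2–B3, B3–B4, B4–B5, B5–B6
Every bag has size at most 3, so the width is 3 − 1 = 2 and tw(G) ≤ 2. The edges 7–3–2–6–7 form a cycle, so G is not a tree and its treewidth is at least 2. Hence tw(G) = 2 exactly.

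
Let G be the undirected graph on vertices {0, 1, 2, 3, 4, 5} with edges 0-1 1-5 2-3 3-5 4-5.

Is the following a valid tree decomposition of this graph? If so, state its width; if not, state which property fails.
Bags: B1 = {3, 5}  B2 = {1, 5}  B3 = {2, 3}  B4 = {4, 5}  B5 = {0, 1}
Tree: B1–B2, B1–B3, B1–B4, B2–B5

Yes; width 1.

Checking the three conditions: (i) the bags cover all of {0, 1, 2, 3, 4, 5}; (ii) for each edge, some bag contains both endpoints; (iii) the bags containing any fixed vertex form a subtree. All hold, so the decomposition is valid with width 2 − 1 = 1.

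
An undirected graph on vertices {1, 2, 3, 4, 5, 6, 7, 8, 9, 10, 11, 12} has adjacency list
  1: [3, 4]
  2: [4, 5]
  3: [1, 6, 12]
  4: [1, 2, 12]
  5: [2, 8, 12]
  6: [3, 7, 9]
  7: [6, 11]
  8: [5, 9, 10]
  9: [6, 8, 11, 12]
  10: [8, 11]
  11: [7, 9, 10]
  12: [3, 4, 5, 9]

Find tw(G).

A width-3 tree decomposition is:
Bags: B1 = {7, 8, 10, 11}  B2 = {7, 8, 9, 11}  B3 = {6, 7, 8, 9}  B4 = {5, 6, 8, 9}  B5 = {5, 6, 9, 12}  B6 = {3, 5, 6, 12}  B7 = {2, 3, 5, 12}  B8 = {2, 3, 4, 12}  B9 = {1, 2, 3, 4}
Tree: B1–B2, B2–B3, B3–B4, B4–B5, B5–B6, B6–B7, B7–B8, B8–B9
Each bag holds 4 vertices, so the decomposition has width 3, which upper-bounds the treewidth. For the lower bound: the 4 vertex sets {7,10,11}, {8}, {9}, {3,5,6,12} are disjoint, each induces a connected subgraph, and every pair is joined by at least one edge of G. Contracting each set to a single vertex therefore yields K_{4} as a minor, and since treewidth is minor-monotone, tw(G) ≥ tw(K_{4}) = 3. The upper and lower bounds meet at 3, so that is the treewidth.

3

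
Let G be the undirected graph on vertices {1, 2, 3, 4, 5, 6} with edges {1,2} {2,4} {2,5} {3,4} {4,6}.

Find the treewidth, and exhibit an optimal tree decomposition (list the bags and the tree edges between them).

Treewidth 1.
Bags: B1 = {2, 4}  B2 = {1, 2}  B3 = {3, 4}  B4 = {4, 6}  B5 = {2, 5}
Tree: B1–B2, B1–B3, B1–B4, B1–B5

Each bag holds 2 vertices, so the decomposition has width 1, which upper-bounds the treewidth. G has an edge, so its treewidth is at least 1. Combining the bounds, tw(G) = 1.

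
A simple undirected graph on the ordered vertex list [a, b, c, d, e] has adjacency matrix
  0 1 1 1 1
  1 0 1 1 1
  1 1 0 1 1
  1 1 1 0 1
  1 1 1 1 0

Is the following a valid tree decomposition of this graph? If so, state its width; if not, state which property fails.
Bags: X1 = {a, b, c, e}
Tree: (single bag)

No — vertex d appears in no bag.

A tree decomposition must satisfy three properties: every vertex lies in some bag; for every edge, both endpoints lie together in some bag; and for every vertex, the bags containing it form a connected subtree. Here vertex d appears in no bag, so the decomposition is invalid.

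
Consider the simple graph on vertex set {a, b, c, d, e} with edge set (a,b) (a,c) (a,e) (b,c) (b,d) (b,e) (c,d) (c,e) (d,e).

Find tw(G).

A width-3 tree decomposition is:
Bags: B1 = {a, b, c, e}  B2 = {b, c, d, e}
Tree: B1–B2
Every bag has size at most 4, so the width is 4 − 1 = 3 and tw(G) ≤ 3. Conversely, {b, c, d, e} is a clique of size 4, and the vertices of any clique must share a bag in every tree decomposition; so some bag has ≥ 4 vertices and tw(G) ≥ 3. Hence tw(G) = 3 exactly.

3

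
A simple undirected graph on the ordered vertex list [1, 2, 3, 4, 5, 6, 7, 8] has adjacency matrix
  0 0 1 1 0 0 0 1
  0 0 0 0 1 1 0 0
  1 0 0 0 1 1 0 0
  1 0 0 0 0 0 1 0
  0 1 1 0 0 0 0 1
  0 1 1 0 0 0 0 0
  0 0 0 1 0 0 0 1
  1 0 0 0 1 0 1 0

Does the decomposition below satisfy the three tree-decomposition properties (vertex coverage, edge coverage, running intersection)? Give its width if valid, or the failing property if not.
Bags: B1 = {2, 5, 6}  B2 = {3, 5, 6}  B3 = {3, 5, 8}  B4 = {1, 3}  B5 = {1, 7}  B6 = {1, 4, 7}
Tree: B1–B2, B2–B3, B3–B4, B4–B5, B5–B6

No — edge (8,1) lies in no bag.

A tree decomposition must satisfy three properties: every vertex lies in some bag; for every edge, both endpoints lie together in some bag; and for every vertex, the bags containing it form a connected subtree. Here edge (8,1) lies in no bag, so the decomposition is invalid.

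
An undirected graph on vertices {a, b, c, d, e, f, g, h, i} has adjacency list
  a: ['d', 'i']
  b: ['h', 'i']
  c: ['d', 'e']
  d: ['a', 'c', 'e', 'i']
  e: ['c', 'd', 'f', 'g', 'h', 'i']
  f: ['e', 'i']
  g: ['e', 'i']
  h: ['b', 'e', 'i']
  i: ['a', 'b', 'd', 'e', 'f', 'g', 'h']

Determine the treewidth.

2

A width-2 tree decomposition is:
Bags: B1 = {e, h, i}  B2 = {b, h, i}  B3 = {d, e, i}  B4 = {c, d, e}  B5 = {a, d, i}  B6 = {e, f, i}  B7 = {e, g, i}
Tree: B1–B2, B1–B3, B3–B4, B3–B5, B1–B6, B6–B7
Every bag has size at most 3, so the width is 3 − 1 = 2 and tw(G) ≤ 2. On the other hand G contains the 3-clique {c, d, e}. A clique must lie in a single bag of any decomposition, so no decomposition can have width below 2. Combining the bounds, tw(G) = 2.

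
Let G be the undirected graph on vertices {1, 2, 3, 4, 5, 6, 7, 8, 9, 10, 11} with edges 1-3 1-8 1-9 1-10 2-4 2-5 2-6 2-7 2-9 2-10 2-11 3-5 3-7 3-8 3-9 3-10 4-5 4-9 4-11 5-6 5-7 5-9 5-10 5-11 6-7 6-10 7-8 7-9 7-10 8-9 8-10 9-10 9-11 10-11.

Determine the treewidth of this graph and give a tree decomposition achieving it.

Treewidth 4.
One optimal decomposition is:
Bags: B1 = {3, 5, 7, 9, 10}  B2 = {2, 5, 7, 9, 10}  B3 = {3, 7, 8, 9, 10}  B4 = {2, 5, 9, 10, 11}  B5 = {1, 3, 8, 9, 10}  B6 = {2, 4, 5, 9, 11}  B7 = {2, 5, 6, 7, 10}
Tree: B1–B2, B1–B3, B2–B4, B3–B5, B4–B6, B2–B7

The largest bag has 5 vertices, giving width 4; this decomposition certifies tw(G) ≤ 4. On the other hand G contains the 5-clique {2, 5, 9, 10, 11}. A clique must lie in a single bag of any decomposition, so no decomposition can have width below 4. Therefore the treewidth is 4.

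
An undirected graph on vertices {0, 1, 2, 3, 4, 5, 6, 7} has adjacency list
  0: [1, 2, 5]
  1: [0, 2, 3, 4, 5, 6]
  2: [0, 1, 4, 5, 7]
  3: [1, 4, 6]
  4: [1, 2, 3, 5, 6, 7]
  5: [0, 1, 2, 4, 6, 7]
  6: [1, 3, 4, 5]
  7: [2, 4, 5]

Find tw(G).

A width-3 tree decomposition is:
Bags: B1 = {1, 2, 4, 5}  B2 = {2, 4, 5, 7}  B3 = {1, 4, 5, 6}  B4 = {1, 3, 4, 6}  B5 = {0, 1, 2, 5}
Tree: B1–B2, B1–B3, B3–B4, B1–B5
The largest bag has 4 vertices, giving width 3; this decomposition certifies tw(G) ≤ 3. Conversely, {0, 1, 2, 5} is a clique of size 4, and the vertices of any clique must share a bag in every tree decomposition; so some bag has ≥ 4 vertices and tw(G) ≥ 3. The upper and lower bounds meet at 3, so that is the treewidth.

3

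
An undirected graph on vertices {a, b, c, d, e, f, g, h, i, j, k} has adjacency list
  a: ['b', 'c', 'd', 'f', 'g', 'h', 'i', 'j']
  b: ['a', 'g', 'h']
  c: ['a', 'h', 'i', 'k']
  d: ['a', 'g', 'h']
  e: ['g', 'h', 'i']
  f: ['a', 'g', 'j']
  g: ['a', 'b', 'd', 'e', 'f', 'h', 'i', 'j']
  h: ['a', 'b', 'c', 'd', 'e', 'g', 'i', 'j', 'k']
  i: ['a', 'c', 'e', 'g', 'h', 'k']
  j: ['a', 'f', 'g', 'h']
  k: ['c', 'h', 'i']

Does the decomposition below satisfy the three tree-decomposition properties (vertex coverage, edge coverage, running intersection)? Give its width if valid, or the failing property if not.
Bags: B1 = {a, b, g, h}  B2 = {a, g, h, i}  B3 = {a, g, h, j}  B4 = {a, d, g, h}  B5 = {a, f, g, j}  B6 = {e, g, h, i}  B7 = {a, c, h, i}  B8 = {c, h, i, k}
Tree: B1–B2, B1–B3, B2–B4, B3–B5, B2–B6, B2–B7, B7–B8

Yes; width 3.

Every vertex of G appears in some bag (union = {a, b, c, d, e, f, g, h, i, j, k}); every edge is covered by a bag; and for each vertex v the set of bags containing v is connected in the bag tree. The decomposition is therefore valid. The largest bag has 4 vertices, so the width is 3.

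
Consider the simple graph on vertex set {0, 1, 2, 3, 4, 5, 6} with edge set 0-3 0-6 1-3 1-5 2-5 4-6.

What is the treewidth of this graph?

A width-1 tree decomposition is:
Bags: B1 = {2, 5}  B2 = {1, 5}  B3 = {1, 3}  B4 = {0, 3}  B5 = {0, 6}  B6 = {4, 6}
Tree: B1–B2, B2–B3, B3–B4, B4–B5, B5–B6
Each bag holds 2 vertices, so the decomposition has width 1, which upper-bounds the treewidth. G has an edge, so its treewidth is at least 1. Hence tw(G) = 1 exactly.

1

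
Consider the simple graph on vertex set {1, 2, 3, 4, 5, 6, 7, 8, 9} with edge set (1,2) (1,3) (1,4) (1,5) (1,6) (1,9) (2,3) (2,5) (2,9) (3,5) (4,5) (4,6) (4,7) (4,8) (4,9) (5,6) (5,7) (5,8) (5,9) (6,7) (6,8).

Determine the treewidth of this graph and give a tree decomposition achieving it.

Treewidth 3.
One such decomposition:
Bags: B1 = {4, 5, 6, 7}  B2 = {1, 4, 5, 6}  B3 = {1, 4, 5, 9}  B4 = {1, 2, 5, 9}  B5 = {4, 5, 6, 8}  B6 = {1, 2, 3, 5}
Tree: B1–B2, B2–B3, B3–B4, B1–B5, B4–B6

Each bag holds 4 vertices, so the decomposition has width 3, which upper-bounds the treewidth. For the lower bound, the 4 vertices {4, 5, 6, 8} are pairwise adjacent, and any tree decomposition puts a clique entirely inside one bag — forcing width ≥ 3. Therefore the treewidth is 3.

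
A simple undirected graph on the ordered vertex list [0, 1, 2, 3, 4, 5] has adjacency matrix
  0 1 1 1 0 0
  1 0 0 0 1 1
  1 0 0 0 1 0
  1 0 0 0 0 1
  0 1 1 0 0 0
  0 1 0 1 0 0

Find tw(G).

A width-2 tree decomposition is:
Bags: B1 = {1, 3, 5}  B2 = {0, 1, 3}  B3 = {0, 1, 4}  B4 = {0, 2, 4}
Tree: B1–B2, B2–B3, B3–B4
The largest bag has 3 vertices, giving width 2; this decomposition certifies tw(G) ≤ 2. For the lower bound, G contains the cycle 5–3–0–1–5, so G is not a forest; only forests have treewidth ≤ 1, hence tw(G) ≥ 2. Hence tw(G) = 2 exactly.

2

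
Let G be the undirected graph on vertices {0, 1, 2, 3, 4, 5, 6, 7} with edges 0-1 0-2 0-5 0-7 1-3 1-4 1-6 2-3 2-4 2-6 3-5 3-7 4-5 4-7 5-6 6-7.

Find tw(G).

A width-4 tree decomposition is:
Bags: B1 = {1, 2, 4, 5, 7}  B2 = {1, 2, 3, 5, 7}  B3 = {0, 1, 2, 5, 7}  B4 = {1, 2, 5, 6, 7}
Tree: B1–B2, B2–B3, B3–B4
Every bag has size at most 5, so the width is 5 − 1 = 4 and tw(G) ≤ 4. For the lower bound: the 5 vertex sets {2,4}, {1,3}, {0,7}, {5}, {6} are disjoint, each induces a connected subgraph, and every pair is joined by at least one edge of G. Contracting each set to a single vertex therefore yields K_{5} as a minor, and since treewidth is minor-monotone, tw(G) ≥ tw(K_{5}) = 4. The upper and lower bounds meet at 4, so that is the treewidth.

4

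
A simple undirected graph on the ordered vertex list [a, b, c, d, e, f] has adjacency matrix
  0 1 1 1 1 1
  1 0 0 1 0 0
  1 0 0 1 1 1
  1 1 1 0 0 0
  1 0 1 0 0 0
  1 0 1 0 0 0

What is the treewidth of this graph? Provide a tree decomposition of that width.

Treewidth 2.
One optimal decomposition is:
Bags: B1 = {a, c, f}  B2 = {a, c, e}  B3 = {a, c, d}  B4 = {a, b, d}
Tree: B1–B2, B2–B3, B3–B4

Each bag holds 3 vertices, so the decomposition has width 2, which upper-bounds the treewidth. Conversely, {a, c, d} is a clique of size 3, and the vertices of any clique must share a bag in every tree decomposition; so some bag has ≥ 3 vertices and tw(G) ≥ 2. The upper and lower bounds meet at 2, so that is the treewidth.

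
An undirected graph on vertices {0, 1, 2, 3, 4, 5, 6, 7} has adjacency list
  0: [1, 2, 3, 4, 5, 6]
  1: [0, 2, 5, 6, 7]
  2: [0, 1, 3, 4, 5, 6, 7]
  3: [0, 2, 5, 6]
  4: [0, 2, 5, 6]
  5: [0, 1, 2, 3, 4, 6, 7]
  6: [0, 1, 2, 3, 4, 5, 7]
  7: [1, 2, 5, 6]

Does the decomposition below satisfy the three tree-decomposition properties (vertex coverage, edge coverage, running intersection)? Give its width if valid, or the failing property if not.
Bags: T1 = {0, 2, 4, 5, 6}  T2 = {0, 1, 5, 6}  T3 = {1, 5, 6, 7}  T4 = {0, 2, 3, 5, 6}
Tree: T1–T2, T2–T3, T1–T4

No — edge (2,1) lies in no bag.

A tree decomposition must satisfy three properties: every vertex lies in some bag; for every edge, both endpoints lie together in some bag; and for every vertex, the bags containing it form a connected subtree. Here edge (2,1) lies in no bag, so the decomposition is invalid.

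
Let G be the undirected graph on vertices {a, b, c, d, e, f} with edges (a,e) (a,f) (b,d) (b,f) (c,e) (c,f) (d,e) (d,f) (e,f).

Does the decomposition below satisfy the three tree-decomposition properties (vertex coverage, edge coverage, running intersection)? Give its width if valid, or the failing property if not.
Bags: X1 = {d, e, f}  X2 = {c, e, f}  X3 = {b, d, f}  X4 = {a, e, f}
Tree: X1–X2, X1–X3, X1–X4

Vertex coverage: the bags together contain {a, b, c, d, e, f}, the full vertex set. Edge coverage: each edge of G has both endpoints in at least one bag. Running intersection: for every vertex, the bags containing it form a connected subtree. All three properties hold, so this is a valid tree decomposition of width max|bag| − 1 = 2, and hence tw(G) ≤ 2.

Yes; width 2.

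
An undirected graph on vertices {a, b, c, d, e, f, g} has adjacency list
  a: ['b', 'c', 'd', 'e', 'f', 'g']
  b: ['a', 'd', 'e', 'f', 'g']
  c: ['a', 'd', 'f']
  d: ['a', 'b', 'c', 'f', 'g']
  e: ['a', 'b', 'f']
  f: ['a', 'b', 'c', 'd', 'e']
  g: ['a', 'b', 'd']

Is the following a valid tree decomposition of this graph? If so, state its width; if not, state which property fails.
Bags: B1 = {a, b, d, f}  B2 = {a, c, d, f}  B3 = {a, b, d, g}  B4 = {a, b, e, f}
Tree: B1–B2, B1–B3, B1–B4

Vertex coverage: the bags together contain {a, b, c, d, e, f, g}, the full vertex set. Edge coverage: each edge of G has both endpoints in at least one bag. Running intersection: for every vertex, the bags containing it form a connected subtree. All three properties hold, so this is a valid tree decomposition of width max|bag| − 1 = 3, and hence tw(G) ≤ 3.

Yes; width 3.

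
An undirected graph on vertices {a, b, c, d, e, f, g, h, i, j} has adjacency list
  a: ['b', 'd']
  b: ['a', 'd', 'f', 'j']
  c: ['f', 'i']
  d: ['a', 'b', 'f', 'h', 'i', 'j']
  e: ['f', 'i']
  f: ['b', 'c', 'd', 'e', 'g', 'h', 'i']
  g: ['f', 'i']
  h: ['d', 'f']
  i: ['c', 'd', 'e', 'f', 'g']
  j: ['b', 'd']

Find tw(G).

A width-2 tree decomposition is:
Bags: B1 = {b, d, f}  B2 = {d, f, i}  B3 = {b, d, j}  B4 = {f, g, i}  B5 = {d, f, h}  B6 = {c, f, i}  B7 = {a, b, d}  B8 = {e, f, i}
Tree: B1–B2, B1–B3, B2–B4, B2–B5, B4–B6, B1–B7, B4–B8
Each bag holds 3 vertices, so the decomposition has width 2, which upper-bounds the treewidth. For the lower bound, the 3 vertices {a, b, d} are pairwise adjacent, and any tree decomposition puts a clique entirely inside one bag — forcing width ≥ 2. Therefore the treewidth is 2.

2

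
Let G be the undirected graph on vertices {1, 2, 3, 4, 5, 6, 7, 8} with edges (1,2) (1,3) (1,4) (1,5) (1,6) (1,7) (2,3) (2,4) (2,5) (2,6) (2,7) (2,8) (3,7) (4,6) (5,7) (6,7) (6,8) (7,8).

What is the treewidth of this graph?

3

A width-3 tree decomposition is:
Bags: B1 = {1, 2, 4, 6}  B2 = {1, 2, 6, 7}  B3 = {1, 2, 5, 7}  B4 = {2, 6, 7, 8}  B5 = {1, 2, 3, 7}
Tree: B1–B2, B2–B3, B2–B4, B2–B5
Every bag has size at most 4, so the width is 4 − 1 = 3 and tw(G) ≤ 3. Conversely, {2, 6, 7, 8} is a clique of size 4, and the vertices of any clique must share a bag in every tree decomposition; so some bag has ≥ 4 vertices and tw(G) ≥ 3. Therefore the treewidth is 3.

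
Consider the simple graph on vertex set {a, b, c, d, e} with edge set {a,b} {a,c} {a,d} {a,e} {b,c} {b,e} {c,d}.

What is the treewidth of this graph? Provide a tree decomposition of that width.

Every bag has size at most 3, so the width is 3 − 1 = 2 and tw(G) ≤ 2. For the lower bound, the 3 vertices {a, b, e} are pairwise adjacent, and any tree decomposition puts a clique entirely inside one bag — forcing width ≥ 2. Hence tw(G) = 2 exactly.

Treewidth 2.
One such decomposition:
Bags: B1 = {a, c, d}  B2 = {a, b, c}  B3 = {a, b, e}
Tree: B1–B2, B2–B3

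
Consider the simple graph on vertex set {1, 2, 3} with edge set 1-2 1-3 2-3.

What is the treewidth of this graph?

2

A width-2 tree decomposition is:
Bags: B1 = {1, 2, 3}
Tree: (single bag)
With just one bag of size 3, the width is 3 − 1 = 2, so tw(G) ≤ 2. On the other hand G contains the 3-clique {1, 2, 3}. A clique must lie in a single bag of any decomposition, so no decomposition can have width below 2. Therefore the treewidth is 2.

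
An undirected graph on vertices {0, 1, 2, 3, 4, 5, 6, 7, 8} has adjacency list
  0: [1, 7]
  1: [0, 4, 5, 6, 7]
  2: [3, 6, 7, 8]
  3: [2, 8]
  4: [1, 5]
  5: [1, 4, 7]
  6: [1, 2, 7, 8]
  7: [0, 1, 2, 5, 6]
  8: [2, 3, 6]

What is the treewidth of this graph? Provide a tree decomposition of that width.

Treewidth 2.
One optimal decomposition is:
Bags: B1 = {0, 1, 7}  B2 = {1, 5, 7}  B3 = {1, 6, 7}  B4 = {2, 6, 7}  B5 = {1, 4, 5}  B6 = {2, 6, 8}  B7 = {2, 3, 8}
Tree: B1–B2, B1–B3, B3–B4, B2–B5, B4–B6, B6–B7

Every bag has size at most 3, so the width is 3 − 1 = 2 and tw(G) ≤ 2. On the other hand G contains the 3-clique {2, 3, 8}. A clique must lie in a single bag of any decomposition, so no decomposition can have width below 2. Combining the bounds, tw(G) = 2.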